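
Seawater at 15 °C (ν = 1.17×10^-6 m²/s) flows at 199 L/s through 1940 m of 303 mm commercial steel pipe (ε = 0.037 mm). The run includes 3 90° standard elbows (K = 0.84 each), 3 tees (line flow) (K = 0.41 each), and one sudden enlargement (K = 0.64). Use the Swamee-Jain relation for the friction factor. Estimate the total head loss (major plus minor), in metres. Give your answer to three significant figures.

H_L ≈ 37.0 m

V = 4Q/(πD²) = 2.760 m/s; V²/2g = 0.3882 m
Re = 7.15×10^5, ε/D = 1.22×10^-4 → f = 0.01421 (Swamee-Jain)
Major: h_f = f(L/D)·V²/2g = 0.01421·6403·0.3882 = 35.32 m
Minor: ΣK = 4.39; h_m = ΣK·V²/2g = 1.704 m
Total H_L = 35.32 + 1.704 = 37.02 m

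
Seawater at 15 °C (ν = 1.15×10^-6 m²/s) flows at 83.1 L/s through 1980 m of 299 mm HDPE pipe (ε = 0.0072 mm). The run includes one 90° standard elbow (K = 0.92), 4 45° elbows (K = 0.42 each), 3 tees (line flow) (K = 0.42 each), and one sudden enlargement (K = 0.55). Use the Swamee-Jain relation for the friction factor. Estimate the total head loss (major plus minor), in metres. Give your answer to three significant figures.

H_L ≈ 7.21 m

V = 4Q/(πD²) = 1.184 m/s; V²/2g = 0.07139 m
Re = 3.08×10^5, ε/D = 2.41×10^-5 → f = 0.01459 (Swamee-Jain)
Major: h_f = f(L/D)·V²/2g = 0.01459·6622·0.07139 = 6.897 m
Minor: ΣK = 4.41; h_m = ΣK·V²/2g = 0.3148 m
Total H_L = 6.897 + 0.3148 = 7.212 m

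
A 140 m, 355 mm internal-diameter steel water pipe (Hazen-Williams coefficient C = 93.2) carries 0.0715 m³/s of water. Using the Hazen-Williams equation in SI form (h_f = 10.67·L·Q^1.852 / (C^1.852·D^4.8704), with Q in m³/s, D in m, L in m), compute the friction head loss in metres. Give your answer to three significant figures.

h_f = 10.67·140·0.0715^1.852 / (93.2^1.852·0.355^4.8704) = 0.3942 m

h_f ≈ 0.394 m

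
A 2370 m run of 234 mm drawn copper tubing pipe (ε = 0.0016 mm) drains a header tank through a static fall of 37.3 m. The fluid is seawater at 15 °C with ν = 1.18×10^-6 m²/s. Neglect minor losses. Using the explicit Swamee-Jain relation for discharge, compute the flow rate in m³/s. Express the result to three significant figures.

Swamee-Jain (Type II): Q = -0.965·√(gD⁵h_f/L)·ln[ε/(3.7D) + √(3.17ν²L/(gD³h_f))]
√(gD⁵h_f/L) = √(9.81·0.234⁵·37.3/2370) = 0.01041
ε/(3.7D) = 1.85×10^-6; √(3.17ν²L/(gD³h_f)) = 4.72×10^-5
Q = -0.965·0.01041·ln(4.908×10^-5) = 0.09965 m³/s
Check: V = 2.32 m/s, Re = 4.60×10^5, f = 0.01340, h_f = 37.1 m ≈ 37.3 m ✓

Q ≈ 0.0997 m³/s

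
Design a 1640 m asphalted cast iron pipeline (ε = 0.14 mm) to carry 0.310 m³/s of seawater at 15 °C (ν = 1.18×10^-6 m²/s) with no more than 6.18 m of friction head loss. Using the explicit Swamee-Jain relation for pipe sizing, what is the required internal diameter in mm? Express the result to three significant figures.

D ≈ 514 mm

Swamee-Jain (Type III): D = 0.66·[ε^1.25·(LQ²/(gh_f))^4.75 + ν·Q^9.4·(L/(gh_f))^5.2]^0.04
LQ²/(gh_f) = 2.600; L/(gh_f) = 27.05
Term 1 = ε^1.25·(…)^4.75 = 0.00142; Term 2 = ν·Q^9.4·(…)^5.2 = 5.47×10^-4
D = 0.66·(0.00142 + 5.47×10^-4)^0.04 = 0.5144 m = 514 mm
Check: V = 1.49 m/s, Re = 6.50×10^5, f = 0.01586, h_f = 5.73 m ≈ 6.18 m ✓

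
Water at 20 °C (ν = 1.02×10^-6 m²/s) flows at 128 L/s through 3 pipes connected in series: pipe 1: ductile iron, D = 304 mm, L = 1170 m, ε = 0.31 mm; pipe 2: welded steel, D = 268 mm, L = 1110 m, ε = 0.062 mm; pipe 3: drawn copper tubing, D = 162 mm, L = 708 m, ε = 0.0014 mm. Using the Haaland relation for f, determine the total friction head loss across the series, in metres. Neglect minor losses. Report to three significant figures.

Pipe 1: V = 1.763 m/s, Re = 5.26×10^5, ε/D = 0.00102, f = 0.02026, h_1 = f(L/D)V²/2g = 12.36 m
Pipe 2: V = 2.269 m/s, Re = 5.96×10^5, ε/D = 2.31×10^-4, f = 0.01538, h_2 = f(L/D)V²/2g = 16.72 m
Pipe 3: V = 6.210 m/s, Re = 9.86×10^5, ε/D = 8.64×10^-6, f = 0.01177, h_3 = f(L/D)V²/2g = 101.1 m
Series → Q common, losses add: H = Σh = 130.1 m

H ≈ 130 m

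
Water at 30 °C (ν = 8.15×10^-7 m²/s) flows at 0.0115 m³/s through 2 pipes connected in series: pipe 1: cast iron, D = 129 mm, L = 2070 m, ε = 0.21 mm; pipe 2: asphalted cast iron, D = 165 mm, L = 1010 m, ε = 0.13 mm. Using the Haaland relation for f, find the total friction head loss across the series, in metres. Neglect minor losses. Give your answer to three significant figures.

Pipe 1: V = 0.8799 m/s, Re = 1.39×10^5, ε/D = 0.00163, f = 0.02350, h_1 = f(L/D)V²/2g = 14.88 m
Pipe 2: V = 0.5378 m/s, Re = 1.09×10^5, ε/D = 7.88×10^-4, f = 0.02102, h_2 = f(L/D)V²/2g = 1.897 m
Series → Q common, losses add: H = Σh = 16.78 m

H ≈ 16.8 m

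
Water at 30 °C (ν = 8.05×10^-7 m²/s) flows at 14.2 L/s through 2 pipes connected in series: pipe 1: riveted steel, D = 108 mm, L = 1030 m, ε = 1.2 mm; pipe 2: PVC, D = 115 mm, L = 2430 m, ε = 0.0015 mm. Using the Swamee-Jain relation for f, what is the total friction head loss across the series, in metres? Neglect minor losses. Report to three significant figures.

H ≈ 78.0 m

Pipe 1: V = 1.550 m/s, Re = 2.08×10^5, ε/D = 0.0111, f = 0.03971, h_1 = f(L/D)V²/2g = 46.38 m
Pipe 2: V = 1.367 m/s, Re = 1.95×10^5, ε/D = 1.30×10^-5, f = 0.01572, h_2 = f(L/D)V²/2g = 31.65 m
Series → Q common, losses add: H = Σh = 78.03 m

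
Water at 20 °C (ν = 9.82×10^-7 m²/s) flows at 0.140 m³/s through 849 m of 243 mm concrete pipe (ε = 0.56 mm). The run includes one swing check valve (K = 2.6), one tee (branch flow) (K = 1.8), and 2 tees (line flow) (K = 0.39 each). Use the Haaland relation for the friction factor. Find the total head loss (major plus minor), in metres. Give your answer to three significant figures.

H_L ≈ 42.3 m

V = 4Q/(πD²) = 3.019 m/s; V²/2g = 0.4645 m
Re = 7.47×10^5, ε/D = 0.00230 → f = 0.02457 (Haaland)
Major: h_f = f(L/D)·V²/2g = 0.02457·3494·0.4645 = 39.88 m
Minor: ΣK = 5.18; h_m = ΣK·V²/2g = 2.406 m
Total H_L = 39.88 + 2.406 = 42.28 m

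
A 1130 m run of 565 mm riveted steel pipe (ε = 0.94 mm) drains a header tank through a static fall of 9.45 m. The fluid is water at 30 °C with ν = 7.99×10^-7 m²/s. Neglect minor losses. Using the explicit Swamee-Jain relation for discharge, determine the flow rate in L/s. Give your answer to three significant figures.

Swamee-Jain (Type II): Q = -0.965·√(gD⁵h_f/L)·ln[ε/(3.7D) + √(3.17ν²L/(gD³h_f))]
√(gD⁵h_f/L) = √(9.81·0.565⁵·9.45/1130) = 0.06873
ε/(3.7D) = 4.50×10^-4; √(3.17ν²L/(gD³h_f)) = 1.17×10^-5
Q = -0.965·0.06873·ln(4.613×10^-4) = 0.5094 m³/s
Check: V = 2.03 m/s, Re = 1.44×10^6, f = 0.02253, h_f = 9.48 m ≈ 9.45 m ✓

Q ≈ 509 L/s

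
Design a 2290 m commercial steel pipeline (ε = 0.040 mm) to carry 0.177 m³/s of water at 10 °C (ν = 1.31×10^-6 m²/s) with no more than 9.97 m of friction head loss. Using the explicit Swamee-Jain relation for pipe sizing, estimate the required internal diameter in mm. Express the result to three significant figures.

D ≈ 392 mm

Swamee-Jain (Type III): D = 0.66·[ε^1.25·(LQ²/(gh_f))^4.75 + ν·Q^9.4·(L/(gh_f))^5.2]^0.04
LQ²/(gh_f) = 0.7335; L/(gh_f) = 23.41
Term 1 = ε^1.25·(…)^4.75 = 7.30×10^-7; Term 2 = ν·Q^9.4·(…)^5.2 = 1.48×10^-6
D = 0.66·(7.30×10^-7 + 1.48×10^-6)^0.04 = 0.3920 m = 392 mm
Check: V = 1.47 m/s, Re = 4.39×10^5, f = 0.01471, h_f = 9.42 m ≈ 9.97 m ✓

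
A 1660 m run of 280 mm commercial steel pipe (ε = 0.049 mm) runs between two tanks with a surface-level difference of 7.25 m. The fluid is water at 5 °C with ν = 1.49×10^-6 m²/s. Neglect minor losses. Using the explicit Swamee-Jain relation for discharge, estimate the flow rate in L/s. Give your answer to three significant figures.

Q ≈ 73.9 L/s

Swamee-Jain (Type II): Q = -0.965·√(gD⁵h_f/L)·ln[ε/(3.7D) + √(3.17ν²L/(gD³h_f))]
√(gD⁵h_f/L) = √(9.81·0.280⁵·7.25/1660) = 0.008587
ε/(3.7D) = 4.73×10^-5; √(3.17ν²L/(gD³h_f)) = 8.65×10^-5
Q = -0.965·0.008587·ln(1.338×10^-4) = 0.07391 m³/s
Check: V = 1.20 m/s, Re = 2.26×10^5, f = 0.01668, h_f = 7.26 m ≈ 7.25 m ✓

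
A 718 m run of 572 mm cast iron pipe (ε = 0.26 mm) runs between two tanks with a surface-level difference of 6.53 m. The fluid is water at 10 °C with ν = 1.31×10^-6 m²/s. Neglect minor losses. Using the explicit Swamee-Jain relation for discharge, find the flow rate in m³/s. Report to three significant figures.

Q ≈ 0.632 m³/s

Swamee-Jain (Type II): Q = -0.965·√(gD⁵h_f/L)·ln[ε/(3.7D) + √(3.17ν²L/(gD³h_f))]
√(gD⁵h_f/L) = √(9.81·0.572⁵·6.53/718) = 0.07391
ε/(3.7D) = 1.23×10^-4; √(3.17ν²L/(gD³h_f)) = 1.81×10^-5
Q = -0.965·0.07391·ln(1.409×10^-4) = 0.6325 m³/s
Check: V = 2.46 m/s, Re = 1.07×10^6, f = 0.01695, h_f = 6.57 m ≈ 6.53 m ✓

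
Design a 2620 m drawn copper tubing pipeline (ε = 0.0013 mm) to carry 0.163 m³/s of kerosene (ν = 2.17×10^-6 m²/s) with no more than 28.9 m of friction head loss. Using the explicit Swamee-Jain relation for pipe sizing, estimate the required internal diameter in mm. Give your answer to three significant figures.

D ≈ 315 mm

Swamee-Jain (Type III): D = 0.66·[ε^1.25·(LQ²/(gh_f))^4.75 + ν·Q^9.4·(L/(gh_f))^5.2]^0.04
LQ²/(gh_f) = 0.2455; L/(gh_f) = 9.241
Term 1 = ε^1.25·(…)^4.75 = 5.56×10^-11; Term 2 = ν·Q^9.4·(…)^5.2 = 8.97×10^-9
D = 0.66·(5.56×10^-11 + 8.97×10^-9)^0.04 = 0.3146 m = 315 mm
Check: V = 2.10 m/s, Re = 3.04×10^5, f = 0.01439, h_f = 26.9 m ≈ 28.9 m ✓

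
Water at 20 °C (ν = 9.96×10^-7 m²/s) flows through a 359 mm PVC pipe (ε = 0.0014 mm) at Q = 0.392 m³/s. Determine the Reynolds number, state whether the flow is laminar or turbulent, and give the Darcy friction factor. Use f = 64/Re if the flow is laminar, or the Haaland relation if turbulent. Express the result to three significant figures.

Re ≈ 1.40×10^6; turbulent; f ≈ 0.0110

V = 4Q/(πD²) = 3.873 m/s
Re = VD/ν = 3.873·0.359/9.96×10^-7 = 1.40×10^6
Re > 4000 → turbulent; ε/D = 3.90×10^-6
Haaland: f = 0.01105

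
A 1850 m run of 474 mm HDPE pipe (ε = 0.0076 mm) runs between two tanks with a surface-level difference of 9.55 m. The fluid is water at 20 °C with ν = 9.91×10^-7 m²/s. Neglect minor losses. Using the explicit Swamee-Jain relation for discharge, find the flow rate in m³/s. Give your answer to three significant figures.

Q ≈ 0.352 m³/s

Swamee-Jain (Type II): Q = -0.965·√(gD⁵h_f/L)·ln[ε/(3.7D) + √(3.17ν²L/(gD³h_f))]
√(gD⁵h_f/L) = √(9.81·0.474⁵·9.55/1850) = 0.03481
ε/(3.7D) = 4.33×10^-6; √(3.17ν²L/(gD³h_f)) = 2.40×10^-5
Q = -0.965·0.03481·ln(2.836×10^-5) = 0.3517 m³/s
Check: V = 1.99 m/s, Re = 9.53×10^5, f = 0.01208, h_f = 9.54 m ≈ 9.55 m ✓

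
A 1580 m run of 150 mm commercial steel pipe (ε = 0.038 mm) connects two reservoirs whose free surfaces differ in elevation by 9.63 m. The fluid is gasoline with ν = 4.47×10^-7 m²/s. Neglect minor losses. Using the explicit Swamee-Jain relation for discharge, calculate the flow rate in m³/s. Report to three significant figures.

Swamee-Jain (Type II): Q = -0.965·√(gD⁵h_f/L)·ln[ε/(3.7D) + √(3.17ν²L/(gD³h_f))]
√(gD⁵h_f/L) = √(9.81·0.150⁵·9.63/1580) = 0.002131
ε/(3.7D) = 6.85×10^-5; √(3.17ν²L/(gD³h_f)) = 5.60×10^-5
Q = -0.965·0.002131·ln(1.245×10^-4) = 0.01849 m³/s
Check: V = 1.05 m/s, Re = 3.51×10^5, f = 0.01647, h_f = 9.68 m ≈ 9.63 m ✓

Q ≈ 0.0185 m³/s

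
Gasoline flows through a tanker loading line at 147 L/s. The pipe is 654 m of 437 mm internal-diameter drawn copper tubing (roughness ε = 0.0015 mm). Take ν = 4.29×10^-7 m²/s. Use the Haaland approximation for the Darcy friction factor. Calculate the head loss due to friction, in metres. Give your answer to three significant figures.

V = 4Q/(πD²) = 4·0.147/(π·0.437²) = 0.9801 m/s
Re = VD/ν = 0.9801·0.437/4.29×10^-7 = 9.98×10^5 → turbulent
ε/D = 0.0015/437 = 3.43×10^-6
Haaland: f = 0.01165
h_f = f(L/D)V²/(2g) = 0.01165·(654/0.437)·0.9801²/(2·9.81) = 0.8533 m

h_f ≈ 0.853 m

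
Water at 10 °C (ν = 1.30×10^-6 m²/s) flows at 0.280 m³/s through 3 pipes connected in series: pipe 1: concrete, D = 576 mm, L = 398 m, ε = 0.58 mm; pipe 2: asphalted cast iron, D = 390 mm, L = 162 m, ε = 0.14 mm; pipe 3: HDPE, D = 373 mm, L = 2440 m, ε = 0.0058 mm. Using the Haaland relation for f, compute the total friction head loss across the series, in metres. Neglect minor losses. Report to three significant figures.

Pipe 1: V = 1.075 m/s, Re = 4.76×10^5, ε/D = 0.00101, f = 0.02025, h_1 = f(L/D)V²/2g = 0.8236 m
Pipe 2: V = 2.344 m/s, Re = 7.03×10^5, ε/D = 3.59×10^-4, f = 0.01633, h_2 = f(L/D)V²/2g = 1.899 m
Pipe 3: V = 2.562 m/s, Re = 7.35×10^5, ε/D = 1.55×10^-5, f = 0.01244, h_3 = f(L/D)V²/2g = 27.24 m
Series → Q common, losses add: H = Σh = 29.96 m

H ≈ 30.0 m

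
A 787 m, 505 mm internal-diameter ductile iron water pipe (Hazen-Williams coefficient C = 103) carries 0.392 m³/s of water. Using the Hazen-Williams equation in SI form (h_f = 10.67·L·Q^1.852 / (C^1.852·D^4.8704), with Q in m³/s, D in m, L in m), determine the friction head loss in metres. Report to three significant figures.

h_f = 10.67·787·0.392^1.852 / (103^1.852·0.505^4.8704) = 7.731 m

h_f ≈ 7.73 m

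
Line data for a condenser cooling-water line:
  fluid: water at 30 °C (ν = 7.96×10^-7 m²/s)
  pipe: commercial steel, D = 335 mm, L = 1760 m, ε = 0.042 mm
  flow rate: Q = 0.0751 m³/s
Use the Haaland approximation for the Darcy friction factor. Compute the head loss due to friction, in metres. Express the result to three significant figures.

V = 4Q/(πD²) = 4·0.0751/(π·0.335²) = 0.8520 m/s
Re = VD/ν = 0.8520·0.335/7.96×10^-7 = 3.59×10^5 → turbulent
ε/D = 0.042/335 = 1.25×10^-4
Haaland: f = 0.01510
h_f = f(L/D)V²/(2g) = 0.01510·(1760/0.335)·0.8520²/(2·9.81) = 2.936 m

h_f ≈ 2.94 m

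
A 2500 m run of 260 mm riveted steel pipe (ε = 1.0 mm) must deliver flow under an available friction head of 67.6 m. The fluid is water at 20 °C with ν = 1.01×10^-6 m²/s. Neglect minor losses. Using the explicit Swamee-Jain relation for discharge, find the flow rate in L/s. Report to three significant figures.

Swamee-Jain (Type II): Q = -0.965·√(gD⁵h_f/L)·ln[ε/(3.7D) + √(3.17ν²L/(gD³h_f))]
√(gD⁵h_f/L) = √(9.81·0.260⁵·67.6/2500) = 0.01775
ε/(3.7D) = 0.00104; √(3.17ν²L/(gD³h_f)) = 2.63×10^-5
Q = -0.965·0.01775·ln(0.001066) = 0.1172 m³/s
Check: V = 2.21 m/s, Re = 5.68×10^5, f = 0.02839, h_f = 67.8 m ≈ 67.6 m ✓

Q ≈ 117 L/s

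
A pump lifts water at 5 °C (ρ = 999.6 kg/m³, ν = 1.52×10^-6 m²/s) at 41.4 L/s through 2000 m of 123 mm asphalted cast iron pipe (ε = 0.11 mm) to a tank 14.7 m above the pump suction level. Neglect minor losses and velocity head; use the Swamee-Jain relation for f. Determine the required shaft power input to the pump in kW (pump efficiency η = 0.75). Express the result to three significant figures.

V = 4Q/(πD²) = 3.484 m/s; Re = 2.82×10^5; ε/D = 8.94×10^-4; f = 0.02036
h_f = f(L/D)V²/2g = 204.8 m
Total head H = z + h_f = 14.7 + 204.8 = 219.5 m
P_hyd = ρgQH = 999.6·9.81·0.0414·219.5 = 89.12 kW
P_shaft = P_hyd/η = 89.12/0.75 = 118.8 kW

P_shaft ≈ 119 kW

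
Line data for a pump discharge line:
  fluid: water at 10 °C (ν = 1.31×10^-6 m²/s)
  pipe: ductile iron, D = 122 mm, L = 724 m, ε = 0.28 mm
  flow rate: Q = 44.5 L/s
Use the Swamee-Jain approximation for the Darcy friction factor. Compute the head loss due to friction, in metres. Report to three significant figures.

V = 4Q/(πD²) = 4·0.0445/(π·0.122²) = 3.807 m/s
Re = VD/ν = 3.807·0.122/1.31×10^-6 = 3.55×10^5 → turbulent
ε/D = 0.28/122 = 0.00230
Swamee-Jain: f = 0.02490
h_f = f(L/D)V²/(2g) = 0.02490·(724/0.122)·3.807²/(2·9.81) = 109.1 m

h_f ≈ 109 m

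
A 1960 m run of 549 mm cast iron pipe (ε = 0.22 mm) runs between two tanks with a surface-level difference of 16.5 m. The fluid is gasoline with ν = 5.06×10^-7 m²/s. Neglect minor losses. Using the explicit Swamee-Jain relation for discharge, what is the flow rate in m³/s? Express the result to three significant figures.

Q ≈ 0.561 m³/s

Swamee-Jain (Type II): Q = -0.965·√(gD⁵h_f/L)·ln[ε/(3.7D) + √(3.17ν²L/(gD³h_f))]
√(gD⁵h_f/L) = √(9.81·0.549⁵·16.5/1960) = 0.06418
ε/(3.7D) = 1.08×10^-4; √(3.17ν²L/(gD³h_f)) = 7.71×10^-6
Q = -0.965·0.06418·ln(1.160×10^-4) = 0.5612 m³/s
Check: V = 2.37 m/s, Re = 2.57×10^6, f = 0.01620, h_f = 16.6 m ≈ 16.5 m ✓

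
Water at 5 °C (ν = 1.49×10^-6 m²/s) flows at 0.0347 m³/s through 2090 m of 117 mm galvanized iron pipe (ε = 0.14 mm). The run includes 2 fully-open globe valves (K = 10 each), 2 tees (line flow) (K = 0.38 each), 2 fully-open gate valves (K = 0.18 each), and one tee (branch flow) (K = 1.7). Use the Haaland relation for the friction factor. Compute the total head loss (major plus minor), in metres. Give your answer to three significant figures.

H_L ≈ 216 m

V = 4Q/(πD²) = 3.228 m/s; V²/2g = 0.5309 m
Re = 2.53×10^5, ε/D = 0.00120 → f = 0.02145 (Haaland)
Major: h_f = f(L/D)·V²/2g = 0.02145·17863·0.5309 = 203.4 m
Minor: ΣK = 22.8; h_m = ΣK·V²/2g = 12.12 m
Total H_L = 203.4 + 12.12 = 215.5 m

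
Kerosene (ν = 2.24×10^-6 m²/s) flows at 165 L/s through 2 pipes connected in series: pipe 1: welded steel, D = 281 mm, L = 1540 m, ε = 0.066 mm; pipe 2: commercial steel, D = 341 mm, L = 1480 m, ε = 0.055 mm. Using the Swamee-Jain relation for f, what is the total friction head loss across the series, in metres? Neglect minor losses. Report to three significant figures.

Pipe 1: V = 2.661 m/s, Re = 3.34×10^5, ε/D = 2.35×10^-4, f = 0.01641, h_1 = f(L/D)V²/2g = 32.44 m
Pipe 2: V = 1.807 m/s, Re = 2.75×10^5, ε/D = 1.61×10^-4, f = 0.01616, h_2 = f(L/D)V²/2g = 11.67 m
Series → Q common, losses add: H = Σh = 44.11 m

H ≈ 44.1 m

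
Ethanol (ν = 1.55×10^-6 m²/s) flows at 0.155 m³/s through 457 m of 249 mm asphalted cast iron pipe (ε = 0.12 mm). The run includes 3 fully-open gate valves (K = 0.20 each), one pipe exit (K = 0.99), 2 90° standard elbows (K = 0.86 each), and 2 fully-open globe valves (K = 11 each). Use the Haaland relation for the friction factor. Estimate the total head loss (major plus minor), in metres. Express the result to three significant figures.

V = 4Q/(πD²) = 3.183 m/s; V²/2g = 0.5164 m
Re = 5.11×10^5, ε/D = 4.82×10^-4 → f = 0.01744 (Haaland)
Major: h_f = f(L/D)·V²/2g = 0.01744·1835·0.5164 = 16.53 m
Minor: ΣK = 25.3; h_m = ΣK·V²/2g = 13.07 m
Total H_L = 16.53 + 13.07 = 29.60 m

H_L ≈ 29.6 m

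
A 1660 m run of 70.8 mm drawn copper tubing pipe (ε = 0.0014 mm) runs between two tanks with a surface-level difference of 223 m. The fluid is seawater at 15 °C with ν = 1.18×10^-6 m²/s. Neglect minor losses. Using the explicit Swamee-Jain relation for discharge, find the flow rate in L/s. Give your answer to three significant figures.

Swamee-Jain (Type II): Q = -0.965·√(gD⁵h_f/L)·ln[ε/(3.7D) + √(3.17ν²L/(gD³h_f))]
√(gD⁵h_f/L) = √(9.81·0.0708⁵·223/1660) = 0.001531
ε/(3.7D) = 5.34×10^-6; √(3.17ν²L/(gD³h_f)) = 9.71×10^-5
Q = -0.965·0.001531·ln(1.025×10^-4) = 0.01357 m³/s
Check: V = 3.45 m/s, Re = 2.07×10^5, f = 0.01562, h_f = 222 m ≈ 223 m ✓

Q ≈ 13.6 L/s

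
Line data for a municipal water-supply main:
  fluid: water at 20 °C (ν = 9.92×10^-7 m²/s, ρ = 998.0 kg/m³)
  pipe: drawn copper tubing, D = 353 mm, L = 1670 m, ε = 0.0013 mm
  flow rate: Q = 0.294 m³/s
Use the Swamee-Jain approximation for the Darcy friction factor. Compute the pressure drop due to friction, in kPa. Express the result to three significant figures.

Δp ≈ 247 kPa

V = 4Q/(πD²) = 4·0.294/(π·0.353²) = 3.004 m/s
Re = VD/ν = 3.004·0.353/9.92×10^-7 = 1.07×10^6 → turbulent
ε/D = 0.0013/353 = 3.68×10^-6
Swamee-Jain: f = 0.01157
h_f = f(L/D)V²/(2g) = 0.01157·(1670/0.353)·3.004²/(2·9.81) = 25.19 m
Δp = ρg·h_f = 998.0·9.81·25.19 = 246.6 kPa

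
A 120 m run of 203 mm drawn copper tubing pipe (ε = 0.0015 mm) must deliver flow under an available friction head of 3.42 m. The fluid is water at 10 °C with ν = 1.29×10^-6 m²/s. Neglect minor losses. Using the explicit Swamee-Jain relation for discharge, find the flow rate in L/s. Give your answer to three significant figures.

Swamee-Jain (Type II): Q = -0.965·√(gD⁵h_f/L)·ln[ε/(3.7D) + √(3.17ν²L/(gD³h_f))]
√(gD⁵h_f/L) = √(9.81·0.203⁵·3.42/120) = 0.009817
ε/(3.7D) = 2.00×10^-6; √(3.17ν²L/(gD³h_f)) = 4.75×10^-5
Q = -0.965·0.009817·ln(4.949×10^-5) = 0.09392 m³/s
Check: V = 2.90 m/s, Re = 4.57×10^5, f = 0.01342, h_f = 3.40 m ≈ 3.42 m ✓

Q ≈ 93.9 L/s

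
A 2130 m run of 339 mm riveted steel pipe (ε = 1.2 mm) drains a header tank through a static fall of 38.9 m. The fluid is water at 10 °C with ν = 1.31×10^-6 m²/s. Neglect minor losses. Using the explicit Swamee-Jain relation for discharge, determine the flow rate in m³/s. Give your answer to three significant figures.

Q ≈ 0.189 m³/s

Swamee-Jain (Type II): Q = -0.965·√(gD⁵h_f/L)·ln[ε/(3.7D) + √(3.17ν²L/(gD³h_f))]
√(gD⁵h_f/L) = √(9.81·0.339⁵·38.9/2130) = 0.02832
ε/(3.7D) = 9.57×10^-4; √(3.17ν²L/(gD³h_f)) = 2.79×10^-5
Q = -0.965·0.02832·ln(9.846×10^-4) = 0.1892 m³/s
Check: V = 2.10 m/s, Re = 5.42×10^5, f = 0.02775, h_f = 39.1 m ≈ 38.9 m ✓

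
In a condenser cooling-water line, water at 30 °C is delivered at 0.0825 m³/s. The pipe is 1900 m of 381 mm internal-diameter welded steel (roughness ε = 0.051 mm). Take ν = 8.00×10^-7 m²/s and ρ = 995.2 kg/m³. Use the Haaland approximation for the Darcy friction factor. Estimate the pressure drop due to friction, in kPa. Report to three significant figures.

V = 4Q/(πD²) = 4·0.0825/(π·0.381²) = 0.7236 m/s
Re = VD/ν = 0.7236·0.381/8.00×10^-7 = 3.45×10^5 → turbulent
ε/D = 0.051/381 = 1.34×10^-4
Haaland: f = 0.01525
h_f = f(L/D)V²/(2g) = 0.01525·(1900/0.381)·0.7236²/(2·9.81) = 2.030 m
Δp = ρg·h_f = 995.2·9.81·2.030 = 19.82 kPa

Δp ≈ 19.8 kPa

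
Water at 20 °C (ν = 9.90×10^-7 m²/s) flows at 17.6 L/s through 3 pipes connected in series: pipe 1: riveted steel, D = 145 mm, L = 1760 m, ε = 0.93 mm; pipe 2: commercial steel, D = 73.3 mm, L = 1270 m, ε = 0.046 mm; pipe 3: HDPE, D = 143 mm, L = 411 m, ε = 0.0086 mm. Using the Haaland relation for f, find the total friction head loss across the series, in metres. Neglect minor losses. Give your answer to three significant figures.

Pipe 1: V = 1.066 m/s, Re = 1.56×10^5, ε/D = 0.00641, f = 0.03333, h_1 = f(L/D)V²/2g = 23.42 m
Pipe 2: V = 4.171 m/s, Re = 3.09×10^5, ε/D = 6.28×10^-4, f = 0.01875, h_2 = f(L/D)V²/2g = 288.0 m
Pipe 3: V = 1.096 m/s, Re = 1.58×10^5, ε/D = 6.01×10^-5, f = 0.01658, h_3 = f(L/D)V²/2g = 2.916 m
Series → Q common, losses add: H = Σh = 314.3 m

H ≈ 314 m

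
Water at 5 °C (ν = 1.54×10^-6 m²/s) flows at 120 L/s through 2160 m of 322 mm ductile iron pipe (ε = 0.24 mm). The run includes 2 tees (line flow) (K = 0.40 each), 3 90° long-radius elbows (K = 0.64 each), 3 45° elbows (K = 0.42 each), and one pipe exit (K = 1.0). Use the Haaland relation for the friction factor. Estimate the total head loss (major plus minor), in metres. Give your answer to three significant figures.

H_L ≈ 14.9 m

V = 4Q/(πD²) = 1.474 m/s; V²/2g = 0.1107 m
Re = 3.08×10^5, ε/D = 7.45×10^-4 → f = 0.01935 (Haaland)
Major: h_f = f(L/D)·V²/2g = 0.01935·6708·0.1107 = 14.36 m
Minor: ΣK = 4.98; h_m = ΣK·V²/2g = 0.5512 m
Total H_L = 14.36 + 0.5512 = 14.92 m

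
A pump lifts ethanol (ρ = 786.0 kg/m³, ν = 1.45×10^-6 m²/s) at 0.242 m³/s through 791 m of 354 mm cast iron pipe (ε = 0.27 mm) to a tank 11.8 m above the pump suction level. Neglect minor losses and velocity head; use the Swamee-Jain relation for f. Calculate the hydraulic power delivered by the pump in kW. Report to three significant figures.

V = 4Q/(πD²) = 2.459 m/s; Re = 6.00×10^5; ε/D = 7.63×10^-4; f = 0.01912
h_f = f(L/D)V²/2g = 13.17 m
Total head H = z + h_f = 11.8 + 13.17 = 24.97 m
P_hyd = ρgQH = 786.0·9.81·0.242·24.97 = 46.59 kW

P_hyd ≈ 46.6 kW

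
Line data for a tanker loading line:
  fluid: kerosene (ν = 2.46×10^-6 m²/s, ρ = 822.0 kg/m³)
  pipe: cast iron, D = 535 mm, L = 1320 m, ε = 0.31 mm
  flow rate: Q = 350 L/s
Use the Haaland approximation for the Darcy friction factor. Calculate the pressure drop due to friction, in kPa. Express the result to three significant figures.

Δp ≈ 45.2 kPa

V = 4Q/(πD²) = 4·0.350/(π·0.535²) = 1.557 m/s
Re = VD/ν = 1.557·0.535/2.46×10^-6 = 3.39×10^5 → turbulent
ε/D = 0.31/535 = 5.79×10^-4
Haaland: f = 0.01839
h_f = f(L/D)V²/(2g) = 0.01839·(1320/0.535)·1.557²/(2·9.81) = 5.607 m
Δp = ρg·h_f = 822.0·9.81·5.607 = 45.21 kPa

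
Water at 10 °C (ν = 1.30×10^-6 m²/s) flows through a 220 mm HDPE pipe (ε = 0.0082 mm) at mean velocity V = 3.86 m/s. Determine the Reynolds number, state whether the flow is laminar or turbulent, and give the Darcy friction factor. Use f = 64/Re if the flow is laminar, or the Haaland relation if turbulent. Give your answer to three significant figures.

Re ≈ 6.53×10^5; turbulent; f ≈ 0.0130

Re = VD/ν = 3.860·0.220/1.30×10^-6 = 6.53×10^5
Re > 4000 → turbulent; ε/D = 3.73×10^-5
Haaland: f = 0.01300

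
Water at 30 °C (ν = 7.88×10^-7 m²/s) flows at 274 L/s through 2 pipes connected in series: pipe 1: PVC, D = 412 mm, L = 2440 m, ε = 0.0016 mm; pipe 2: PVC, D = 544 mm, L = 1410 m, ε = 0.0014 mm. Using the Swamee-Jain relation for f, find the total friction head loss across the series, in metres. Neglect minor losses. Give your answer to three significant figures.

Pipe 1: V = 2.055 m/s, Re = 1.07×10^6, ε/D = 3.88×10^-6, f = 0.01157, h_1 = f(L/D)V²/2g = 14.75 m
Pipe 2: V = 1.179 m/s, Re = 8.14×10^5, ε/D = 2.57×10^-6, f = 0.01208, h_2 = f(L/D)V²/2g = 2.217 m
Series → Q common, losses add: H = Σh = 16.97 m

H ≈ 17.0 m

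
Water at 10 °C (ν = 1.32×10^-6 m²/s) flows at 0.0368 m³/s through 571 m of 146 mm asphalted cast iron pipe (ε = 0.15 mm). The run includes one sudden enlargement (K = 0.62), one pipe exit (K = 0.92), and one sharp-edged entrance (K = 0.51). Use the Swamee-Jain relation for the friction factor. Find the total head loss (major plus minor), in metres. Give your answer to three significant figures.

H_L ≈ 20.8 m

V = 4Q/(πD²) = 2.198 m/s; V²/2g = 0.2463 m
Re = 2.43×10^5, ε/D = 0.00103 → f = 0.02107 (Swamee-Jain)
Major: h_f = f(L/D)·V²/2g = 0.02107·3911·0.2463 = 20.29 m
Minor: ΣK = 2.05; h_m = ΣK·V²/2g = 0.5048 m
Total H_L = 20.29 + 0.5048 = 20.80 m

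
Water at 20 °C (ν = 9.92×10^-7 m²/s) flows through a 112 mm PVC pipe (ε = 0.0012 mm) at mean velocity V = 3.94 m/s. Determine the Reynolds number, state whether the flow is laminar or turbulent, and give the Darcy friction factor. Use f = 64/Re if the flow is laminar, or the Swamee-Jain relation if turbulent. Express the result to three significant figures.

Re = VD/ν = 3.940·0.112/9.92×10^-7 = 4.45×10^5
Re > 4000 → turbulent; ε/D = 1.07×10^-5
Swamee-Jain: f = 0.01353

Re ≈ 4.45×10^5; turbulent; f ≈ 0.0135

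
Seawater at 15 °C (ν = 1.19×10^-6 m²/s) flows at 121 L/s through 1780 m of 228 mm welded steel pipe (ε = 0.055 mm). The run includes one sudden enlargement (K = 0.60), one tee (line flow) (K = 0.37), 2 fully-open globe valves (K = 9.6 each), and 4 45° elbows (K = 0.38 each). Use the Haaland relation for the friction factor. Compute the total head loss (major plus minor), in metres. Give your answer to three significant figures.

V = 4Q/(πD²) = 2.964 m/s; V²/2g = 0.4477 m
Re = 5.68×10^5, ε/D = 2.41×10^-4 → f = 0.01552 (Haaland)
Major: h_f = f(L/D)·V²/2g = 0.01552·7807·0.4477 = 54.25 m
Minor: ΣK = 21.7; h_m = ΣK·V²/2g = 9.710 m
Total H_L = 54.25 + 9.710 = 63.96 m

H_L ≈ 64.0 m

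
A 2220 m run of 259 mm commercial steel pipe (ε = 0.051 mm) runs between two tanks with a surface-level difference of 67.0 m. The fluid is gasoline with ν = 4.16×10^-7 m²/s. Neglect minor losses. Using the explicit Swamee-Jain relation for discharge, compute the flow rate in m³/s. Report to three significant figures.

Swamee-Jain (Type II): Q = -0.965·√(gD⁵h_f/L)·ln[ε/(3.7D) + √(3.17ν²L/(gD³h_f))]
√(gD⁵h_f/L) = √(9.81·0.259⁵·67.0/2220) = 0.01858
ε/(3.7D) = 5.32×10^-5; √(3.17ν²L/(gD³h_f)) = 1.03×10^-5
Q = -0.965·0.01858·ln(6.355×10^-5) = 0.1732 m³/s
Check: V = 3.29 m/s, Re = 2.05×10^6, f = 0.01427, h_f = 67.4 m ≈ 67.0 m ✓

Q ≈ 0.173 m³/s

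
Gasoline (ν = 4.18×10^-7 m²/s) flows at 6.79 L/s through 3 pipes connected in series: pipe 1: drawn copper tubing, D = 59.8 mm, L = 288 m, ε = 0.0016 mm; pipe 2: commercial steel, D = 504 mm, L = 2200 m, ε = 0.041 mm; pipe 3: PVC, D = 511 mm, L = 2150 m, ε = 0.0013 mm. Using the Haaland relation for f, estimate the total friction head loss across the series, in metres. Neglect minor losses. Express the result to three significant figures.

Pipe 1: V = 2.418 m/s, Re = 3.46×10^5, ε/D = 2.68×10^-5, f = 0.01422, h_1 = f(L/D)V²/2g = 20.40 m
Pipe 2: V = 0.03403 m/s, Re = 4.10×10^4, ε/D = 8.13×10^-5, f = 0.02186, h_2 = f(L/D)V²/2g = 0.005634 m
Pipe 3: V = 0.03311 m/s, Re = 4.05×10^4, ε/D = 2.54×10^-6, f = 0.02174, h_3 = f(L/D)V²/2g = 0.005110 m
Series → Q common, losses add: H = Σh = 20.41 m

H ≈ 20.4 m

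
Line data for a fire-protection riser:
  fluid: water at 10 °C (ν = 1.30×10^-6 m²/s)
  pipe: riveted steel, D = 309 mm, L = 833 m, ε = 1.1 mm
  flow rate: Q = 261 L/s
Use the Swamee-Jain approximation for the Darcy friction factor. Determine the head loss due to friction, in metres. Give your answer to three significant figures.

h_f ≈ 46.1 m

V = 4Q/(πD²) = 4·0.261/(π·0.309²) = 3.480 m/s
Re = VD/ν = 3.480·0.309/1.30×10^-6 = 8.27×10^5 → turbulent
ε/D = 1.1/309 = 0.00356
Swamee-Jain: f = 0.02769
h_f = f(L/D)V²/(2g) = 0.02769·(833/0.309)·3.480²/(2·9.81) = 46.09 m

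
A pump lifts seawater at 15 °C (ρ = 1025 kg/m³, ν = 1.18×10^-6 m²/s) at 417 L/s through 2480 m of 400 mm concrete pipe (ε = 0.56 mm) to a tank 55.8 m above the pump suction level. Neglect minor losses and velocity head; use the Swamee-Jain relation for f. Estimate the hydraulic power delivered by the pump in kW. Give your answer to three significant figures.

V = 4Q/(πD²) = 3.318 m/s; Re = 1.12×10^6; ε/D = 0.00140; f = 0.02164
h_f = f(L/D)V²/2g = 75.29 m
Total head H = z + h_f = 55.8 + 75.29 = 131.1 m
P_hyd = ρgQH = 1025·9.81·0.417·131.1 = 549.7 kW

P_hyd ≈ 550 kW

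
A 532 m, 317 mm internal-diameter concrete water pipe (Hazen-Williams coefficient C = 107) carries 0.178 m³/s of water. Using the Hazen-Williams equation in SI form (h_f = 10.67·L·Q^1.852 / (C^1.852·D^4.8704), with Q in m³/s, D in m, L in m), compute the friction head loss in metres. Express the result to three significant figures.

h_f = 10.67·532·0.178^1.852 / (107^1.852·0.317^4.8704) = 10.90 m

h_f ≈ 10.9 m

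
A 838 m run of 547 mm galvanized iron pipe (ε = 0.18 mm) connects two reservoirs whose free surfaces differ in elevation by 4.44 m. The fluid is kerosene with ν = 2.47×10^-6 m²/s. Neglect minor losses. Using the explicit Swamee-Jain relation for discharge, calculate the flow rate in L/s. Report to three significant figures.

Swamee-Jain (Type II): Q = -0.965·√(gD⁵h_f/L)·ln[ε/(3.7D) + √(3.17ν²L/(gD³h_f))]
√(gD⁵h_f/L) = √(9.81·0.547⁵·4.44/838) = 0.05045
ε/(3.7D) = 8.89×10^-5; √(3.17ν²L/(gD³h_f)) = 4.77×10^-5
Q = -0.965·0.05045·ln(1.366×10^-4) = 0.4332 m³/s
Check: V = 1.84 m/s, Re = 4.08×10^5, f = 0.01684, h_f = 4.47 m ≈ 4.44 m ✓

Q ≈ 433 L/s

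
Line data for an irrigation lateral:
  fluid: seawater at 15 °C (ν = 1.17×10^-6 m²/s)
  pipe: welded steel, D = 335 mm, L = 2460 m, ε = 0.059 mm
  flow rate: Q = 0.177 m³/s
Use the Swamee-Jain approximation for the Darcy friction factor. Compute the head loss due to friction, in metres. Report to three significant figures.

V = 4Q/(πD²) = 4·0.177/(π·0.335²) = 2.008 m/s
Re = VD/ν = 2.008·0.335/1.17×10^-6 = 5.75×10^5 → turbulent
ε/D = 0.059/335 = 1.76×10^-4
Swamee-Jain: f = 0.01510
h_f = f(L/D)V²/(2g) = 0.01510·(2460/0.335)·2.008²/(2·9.81) = 22.78 m

h_f ≈ 22.8 m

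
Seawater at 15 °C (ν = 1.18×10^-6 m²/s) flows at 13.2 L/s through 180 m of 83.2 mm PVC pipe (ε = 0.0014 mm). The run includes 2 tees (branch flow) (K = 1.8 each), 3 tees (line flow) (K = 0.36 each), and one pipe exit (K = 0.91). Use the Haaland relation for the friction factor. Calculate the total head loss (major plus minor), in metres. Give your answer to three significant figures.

H_L ≈ 12.1 m

V = 4Q/(πD²) = 2.428 m/s; V²/2g = 0.3005 m
Re = 1.71×10^5, ε/D = 1.68×10^-5 → f = 0.01607 (Haaland)
Major: h_f = f(L/D)·V²/2g = 0.01607·2163·0.3005 = 10.45 m
Minor: ΣK = 5.59; h_m = ΣK·V²/2g = 1.680 m
Total H_L = 10.45 + 1.680 = 12.13 m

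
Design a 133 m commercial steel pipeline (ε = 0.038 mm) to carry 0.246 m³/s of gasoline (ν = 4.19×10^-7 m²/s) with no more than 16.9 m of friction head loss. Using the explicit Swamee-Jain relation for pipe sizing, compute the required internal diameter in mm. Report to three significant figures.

Swamee-Jain (Type III): D = 0.66·[ε^1.25·(LQ²/(gh_f))^4.75 + ν·Q^9.4·(L/(gh_f))^5.2]^0.04
LQ²/(gh_f) = 0.04855; L/(gh_f) = 0.8022
Term 1 = ε^1.25·(…)^4.75 = 1.71×10^-12; Term 2 = ν·Q^9.4·(…)^5.2 = 2.51×10^-13
D = 0.66·(1.71×10^-12 + 2.51×10^-13)^0.04 = 0.2245 m = 225 mm
Check: V = 6.21 m/s, Re = 3.33×10^6, f = 0.01370, h_f = 16.0 m ≈ 16.9 m ✓

D ≈ 225 mm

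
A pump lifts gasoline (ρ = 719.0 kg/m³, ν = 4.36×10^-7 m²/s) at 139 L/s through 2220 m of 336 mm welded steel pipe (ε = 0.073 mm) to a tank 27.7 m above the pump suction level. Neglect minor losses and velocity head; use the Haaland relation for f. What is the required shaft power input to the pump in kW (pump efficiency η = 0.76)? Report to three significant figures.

V = 4Q/(πD²) = 1.568 m/s; Re = 1.21×10^6; ε/D = 2.17×10^-4; f = 0.01466
h_f = f(L/D)V²/2g = 12.13 m
Total head H = z + h_f = 27.7 + 12.13 = 39.83 m
P_hyd = ρgQH = 719.0·9.81·0.139·39.83 = 39.05 kW
P_shaft = P_hyd/η = 39.05/0.76 = 51.39 kW

P_shaft ≈ 51.4 kW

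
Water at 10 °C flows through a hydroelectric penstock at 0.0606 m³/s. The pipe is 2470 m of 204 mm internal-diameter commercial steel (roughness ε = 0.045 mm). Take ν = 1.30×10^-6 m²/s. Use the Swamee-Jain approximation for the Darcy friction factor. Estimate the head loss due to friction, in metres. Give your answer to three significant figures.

V = 4Q/(πD²) = 4·0.0606/(π·0.204²) = 1.854 m/s
Re = VD/ν = 1.854·0.204/1.30×10^-6 = 2.91×10^5 → turbulent
ε/D = 0.045/204 = 2.21×10^-4
Swamee-Jain: f = 0.01653
h_f = f(L/D)V²/(2g) = 0.01653·(2470/0.204)·1.854²/(2·9.81) = 35.06 m

h_f ≈ 35.1 m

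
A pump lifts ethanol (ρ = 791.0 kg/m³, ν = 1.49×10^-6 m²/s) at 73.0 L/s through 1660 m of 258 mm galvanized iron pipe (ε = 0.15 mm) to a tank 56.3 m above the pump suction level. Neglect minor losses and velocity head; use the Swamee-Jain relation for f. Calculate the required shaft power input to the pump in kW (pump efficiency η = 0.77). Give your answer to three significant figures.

P_shaft ≈ 50.4 kW

V = 4Q/(πD²) = 1.396 m/s; Re = 2.42×10^5; ε/D = 5.81×10^-4; f = 0.01906
h_f = f(L/D)V²/2g = 12.19 m
Total head H = z + h_f = 56.3 + 12.19 = 68.49 m
P_hyd = ρgQH = 791.0·9.81·0.0730·68.49 = 38.80 kW
P_shaft = P_hyd/η = 38.80/0.77 = 50.38 kW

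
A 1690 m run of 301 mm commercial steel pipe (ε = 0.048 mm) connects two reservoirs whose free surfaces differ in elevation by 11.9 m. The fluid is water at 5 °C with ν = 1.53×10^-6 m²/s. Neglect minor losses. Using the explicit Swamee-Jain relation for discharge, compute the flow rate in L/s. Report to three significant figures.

Q ≈ 115 L/s

Swamee-Jain (Type II): Q = -0.965·√(gD⁵h_f/L)·ln[ε/(3.7D) + √(3.17ν²L/(gD³h_f))]
√(gD⁵h_f/L) = √(9.81·0.301⁵·11.9/1690) = 0.01306
ε/(3.7D) = 4.31×10^-5; √(3.17ν²L/(gD³h_f)) = 6.28×10^-5
Q = -0.965·0.01306·ln(1.059×10^-4) = 0.1154 m³/s
Check: V = 1.62 m/s, Re = 3.19×10^5, f = 0.01586, h_f = 11.9 m ≈ 11.9 m ✓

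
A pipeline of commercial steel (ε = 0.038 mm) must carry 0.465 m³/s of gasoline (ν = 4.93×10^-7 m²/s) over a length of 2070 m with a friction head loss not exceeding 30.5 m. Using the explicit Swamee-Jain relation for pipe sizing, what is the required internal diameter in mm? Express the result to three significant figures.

D ≈ 434 mm

Swamee-Jain (Type III): D = 0.66·[ε^1.25·(LQ²/(gh_f))^4.75 + ν·Q^9.4·(L/(gh_f))^5.2]^0.04
LQ²/(gh_f) = 1.496; L/(gh_f) = 6.918
Term 1 = ε^1.25·(…)^4.75 = 2.02×10^-5; Term 2 = ν·Q^9.4·(…)^5.2 = 8.61×10^-6
D = 0.66·(2.02×10^-5 + 8.61×10^-6)^0.04 = 0.4344 m = 434 mm
Check: V = 3.14 m/s, Re = 2.76×10^6, f = 0.01243, h_f = 29.7 m ≈ 30.5 m ✓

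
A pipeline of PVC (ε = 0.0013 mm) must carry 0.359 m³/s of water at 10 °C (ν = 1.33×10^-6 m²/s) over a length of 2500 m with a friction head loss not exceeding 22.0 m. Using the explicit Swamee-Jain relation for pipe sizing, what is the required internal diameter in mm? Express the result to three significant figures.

Swamee-Jain (Type III): D = 0.66·[ε^1.25·(LQ²/(gh_f))^4.75 + ν·Q^9.4·(L/(gh_f))^5.2]^0.04
LQ²/(gh_f) = 1.493; L/(gh_f) = 11.58
Term 1 = ε^1.25·(…)^4.75 = 2.95×10^-7; Term 2 = ν·Q^9.4·(…)^5.2 = 2.98×10^-5
D = 0.66·(2.95×10^-7 + 2.98×10^-5)^0.04 = 0.4352 m = 435 mm
Check: V = 2.41 m/s, Re = 7.90×10^5, f = 0.01215, h_f = 20.7 m ≈ 22.0 m ✓

D ≈ 435 mm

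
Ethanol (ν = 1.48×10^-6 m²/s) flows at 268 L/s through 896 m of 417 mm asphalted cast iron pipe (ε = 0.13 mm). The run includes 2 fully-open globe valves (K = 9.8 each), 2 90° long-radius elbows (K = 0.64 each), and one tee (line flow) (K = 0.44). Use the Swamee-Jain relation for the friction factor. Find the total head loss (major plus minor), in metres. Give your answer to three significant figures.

V = 4Q/(πD²) = 1.962 m/s; V²/2g = 0.1963 m
Re = 5.53×10^5, ε/D = 3.12×10^-4 → f = 0.01636 (Swamee-Jain)
Major: h_f = f(L/D)·V²/2g = 0.01636·2149·0.1963 = 6.898 m
Minor: ΣK = 21.3; h_m = ΣK·V²/2g = 4.184 m
Total H_L = 6.898 + 4.184 = 11.08 m

H_L ≈ 11.1 m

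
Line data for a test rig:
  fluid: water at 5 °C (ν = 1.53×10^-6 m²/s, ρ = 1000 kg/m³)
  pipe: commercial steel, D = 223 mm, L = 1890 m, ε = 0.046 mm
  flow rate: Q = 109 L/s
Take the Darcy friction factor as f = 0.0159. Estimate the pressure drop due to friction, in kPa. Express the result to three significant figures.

Δp ≈ 525 kPa

V = 4Q/(πD²) = 4·0.109/(π·0.223²) = 2.791 m/s
h_f = f(L/D)V²/(2g) = 0.01590·(1890/0.223)·2.791²/(2·9.81) = 53.49 m
Δp = ρg·h_f = 1000·9.81·53.49 = 524.8 kPa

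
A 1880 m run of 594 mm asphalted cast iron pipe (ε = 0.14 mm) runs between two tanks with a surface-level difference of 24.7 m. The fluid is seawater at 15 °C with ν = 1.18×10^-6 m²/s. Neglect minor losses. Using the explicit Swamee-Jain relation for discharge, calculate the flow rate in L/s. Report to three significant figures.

Q ≈ 893 L/s

Swamee-Jain (Type II): Q = -0.965·√(gD⁵h_f/L)·ln[ε/(3.7D) + √(3.17ν²L/(gD³h_f))]
√(gD⁵h_f/L) = √(9.81·0.594⁵·24.7/1880) = 0.09763
ε/(3.7D) = 6.37×10^-5; √(3.17ν²L/(gD³h_f)) = 1.28×10^-5
Q = -0.965·0.09763·ln(7.648×10^-5) = 0.8930 m³/s
Check: V = 3.22 m/s, Re = 1.62×10^6, f = 0.01483, h_f = 24.8 m ≈ 24.7 m ✓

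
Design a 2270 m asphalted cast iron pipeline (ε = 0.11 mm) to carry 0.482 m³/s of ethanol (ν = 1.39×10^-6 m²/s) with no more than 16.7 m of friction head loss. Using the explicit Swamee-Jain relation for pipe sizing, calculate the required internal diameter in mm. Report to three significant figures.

Swamee-Jain (Type III): D = 0.66·[ε^1.25·(LQ²/(gh_f))^4.75 + ν·Q^9.4·(L/(gh_f))^5.2]^0.04
LQ²/(gh_f) = 3.219; L/(gh_f) = 13.86
Term 1 = ε^1.25·(…)^4.75 = 0.00291; Term 2 = ν·Q^9.4·(…)^5.2 = 0.00126
D = 0.66·(0.00291 + 0.00126)^0.04 = 0.5301 m = 530 mm
Check: V = 2.18 m/s, Re = 8.33×10^5, f = 0.01501, h_f = 15.6 m ≈ 16.7 m ✓

D ≈ 530 mm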